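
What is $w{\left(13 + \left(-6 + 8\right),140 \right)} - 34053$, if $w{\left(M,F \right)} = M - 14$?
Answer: $-34052$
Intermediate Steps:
$w{\left(M,F \right)} = -14 + M$
$w{\left(13 + \left(-6 + 8\right),140 \right)} - 34053 = \left(-14 + \left(13 + \left(-6 + 8\right)\right)\right) - 34053 = \left(-14 + \left(13 + 2\right)\right) - 34053 = \left(-14 + 15\right) - 34053 = 1 - 34053 = -34052$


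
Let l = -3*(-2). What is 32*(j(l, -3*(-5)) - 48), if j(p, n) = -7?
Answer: -1760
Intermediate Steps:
l = 6
32*(j(l, -3*(-5)) - 48) = 32*(-7 - 48) = 32*(-55) = -1760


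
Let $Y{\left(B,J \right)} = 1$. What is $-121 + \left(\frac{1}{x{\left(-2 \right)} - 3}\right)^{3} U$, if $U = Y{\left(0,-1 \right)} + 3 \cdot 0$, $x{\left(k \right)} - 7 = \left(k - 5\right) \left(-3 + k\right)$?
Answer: $- \frac{7177598}{59319} \approx -121.0$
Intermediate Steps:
$x{\left(k \right)} = 7 + \left(-5 + k\right) \left(-3 + k\right)$ ($x{\left(k \right)} = 7 + \left(k - 5\right) \left(-3 + k\right) = 7 + \left(-5 + k\right) \left(-3 + k\right)$)
$U = 1$ ($U = 1 + 3 \cdot 0 = 1 + 0 = 1$)
$-121 + \left(\frac{1}{x{\left(-2 \right)} - 3}\right)^{3} U = -121 + \left(\frac{1}{\left(22 + \left(-2\right)^{2} - -16\right) - 3}\right)^{3} \cdot 1 = -121 + \left(\frac{1}{\left(22 + 4 + 16\right) - 3}\right)^{3} \cdot 1 = -121 + \left(\frac{1}{42 - 3}\right)^{3} \cdot 1 = -121 + \left(\frac{1}{39}\right)^{3} \cdot 1 = -121 + \frac{1}{59319} \cdot 1 = -121 + \frac{1}{59319} = - \frac{7177598}{59319}$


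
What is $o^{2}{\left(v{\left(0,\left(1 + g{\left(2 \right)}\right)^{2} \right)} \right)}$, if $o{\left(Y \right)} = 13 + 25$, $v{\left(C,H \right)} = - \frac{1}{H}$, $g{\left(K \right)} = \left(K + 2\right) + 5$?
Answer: $1444$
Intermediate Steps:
$g{\left(K \right)} = 7 + K$ ($g{\left(K \right)} = \left(2 + K\right) + 5 = 7 + K$)
$o{\left(Y \right)} = 38$
$o^{2}{\left(v{\left(0,\left(1 + g{\left(2 \right)}\right)^{2} \right)} \right)} = 38^{2} = 1444$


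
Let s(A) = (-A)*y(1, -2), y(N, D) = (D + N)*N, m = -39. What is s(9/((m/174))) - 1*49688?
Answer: -646466/13 ≈ -49728.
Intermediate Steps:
y(N, D) = N*(D + N)
s(A) = A (s(A) = (-A)*(1*(-2 + 1)) = (-A)*(1*(-1)) = -A*(-1) = A)
s(9/((m/174))) - 1*49688 = 9/((-39/174)) - 1*49688 = 9/((-39*1/174)) - 49688 = 9/(-13/58) - 49688 = 9*(-58/13) - 49688 = -522/13 - 49688 = -646466/13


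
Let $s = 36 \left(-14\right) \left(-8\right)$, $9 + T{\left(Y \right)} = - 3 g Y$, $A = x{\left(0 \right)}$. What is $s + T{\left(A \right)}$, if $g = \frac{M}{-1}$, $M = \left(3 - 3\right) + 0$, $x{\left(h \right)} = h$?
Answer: $4023$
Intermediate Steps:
$A = 0$
$M = 0$ ($M = 0 + 0 = 0$)
$g = 0$ ($g = \frac{0}{-1} = 0 \left(-1\right) = 0$)
$T{\left(Y \right)} = -9$ ($T{\left(Y \right)} = -9 + \left(-3\right) 0 Y = -9 + 0 Y = -9 + 0 = -9$)
$s = 4032$ ($s = \left(-504\right) \left(-8\right) = 4032$)
$s + T{\left(A \right)} = 4032 - 9 = 4023$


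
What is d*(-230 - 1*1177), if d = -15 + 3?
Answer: 16884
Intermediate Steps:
d = -12
d*(-230 - 1*1177) = -12*(-230 - 1*1177) = -12*(-230 - 1177) = -12*(-1407) = 16884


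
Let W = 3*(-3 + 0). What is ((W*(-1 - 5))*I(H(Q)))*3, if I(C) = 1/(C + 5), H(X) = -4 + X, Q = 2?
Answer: 54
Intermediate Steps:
W = -9 (W = 3*(-3) = -9)
I(C) = 1/(5 + C)
((W*(-1 - 5))*I(H(Q)))*3 = ((-9*(-1 - 5))/(5 + (-4 + 2)))*3 = ((-9*(-6))/(5 - 2))*3 = (54/3)*3 = (54*(⅓))*3 = 18*3 = 54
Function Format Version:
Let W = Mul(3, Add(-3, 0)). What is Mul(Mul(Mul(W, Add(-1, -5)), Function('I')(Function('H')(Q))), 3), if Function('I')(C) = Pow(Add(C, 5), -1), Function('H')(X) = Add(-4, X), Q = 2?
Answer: 54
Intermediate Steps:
W = -9 (W = Mul(3, -3) = -9)
Function('I')(C) = Pow(Add(5, C), -1)
Mul(Mul(Mul(W, Add(-1, -5)), Function('I')(Function('H')(Q))), 3) = Mul(Mul(Mul(-9, Add(-1, -5)), Pow(Add(5, Add(-4, 2)), -1)), 3) = Mul(Mul(Mul(-9, -6), Pow(Add(5, -2), -1)), 3) = Mul(Mul(54, Pow(3, -1)), 3) = Mul(Mul(54, Rational(1, 3)), 3) = Mul(18, 3) = 54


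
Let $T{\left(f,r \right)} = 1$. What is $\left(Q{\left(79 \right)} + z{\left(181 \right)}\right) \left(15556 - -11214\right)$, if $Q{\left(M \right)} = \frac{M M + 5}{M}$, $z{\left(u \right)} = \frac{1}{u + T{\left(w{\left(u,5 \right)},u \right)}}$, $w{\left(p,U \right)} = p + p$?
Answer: $\frac{15216750635}{7189} \approx 2.1167 \cdot 10^{6}$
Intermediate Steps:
$w{\left(p,U \right)} = 2 p$
$z{\left(u \right)} = \frac{1}{1 + u}$ ($z{\left(u \right)} = \frac{1}{u + 1} = \frac{1}{1 + u}$)
$Q{\left(M \right)} = \frac{5 + M^{2}}{M}$ ($Q{\left(M \right)} = \frac{M^{2} + 5}{M} = \frac{5 + M^{2}}{M}$)
$\left(Q{\left(79 \right)} + z{\left(181 \right)}\right) \left(15556 - -11214\right) = \left(\left(79 + \frac{5}{79}\right) + \frac{1}{1 + 181}\right) \left(15556 - -11214\right) = \left(\left(79 + 5 \cdot \frac{1}{79}\right) + \frac{1}{182}\right) \left(15556 + 11214\right) = \left(\left(79 + \frac{5}{79}\right) + \frac{1}{182}\right) 26770 = \left(\frac{6246}{79} + \frac{1}{182}\right) 26770 = \frac{1136851}{14378} \cdot 26770 = \frac{15216750635}{7189}$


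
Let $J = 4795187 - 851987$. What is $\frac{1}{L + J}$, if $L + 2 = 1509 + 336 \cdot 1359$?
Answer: $\frac{1}{4401331} \approx 2.272 \cdot 10^{-7}$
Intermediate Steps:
$L = 458131$ ($L = -2 + \left(1509 + 336 \cdot 1359\right) = -2 + \left(1509 + 456624\right) = -2 + 458133 = 458131$)
$J = 3943200$ ($J = 4795187 - 851987 = 3943200$)
$\frac{1}{L + J} = \frac{1}{458131 + 3943200} = \frac{1}{4401331}$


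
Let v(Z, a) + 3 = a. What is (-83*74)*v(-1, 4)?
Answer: -6142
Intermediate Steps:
v(Z, a) = -3 + a
(-83*74)*v(-1, 4) = (-83*74)*(-3 + 4) = -6142*1 = -6142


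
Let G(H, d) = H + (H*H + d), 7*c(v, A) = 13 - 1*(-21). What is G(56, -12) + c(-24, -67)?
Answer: 22294/7 ≈ 3184.9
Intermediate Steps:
c(v, A) = 34/7 (c(v, A) = (13 - 1*(-21))/7 = (13 + 21)/7 = (⅐)*34 = 34/7)
G(H, d) = H + d + H² (G(H, d) = H + (H² + d) = H + (d + H²) = H + d + H²)
G(56, -12) + c(-24, -67) = (56 - 12 + 56²) + 34/7 = (56 - 12 + 3136) + 34/7 = 3180 + 34/7 = 22294/7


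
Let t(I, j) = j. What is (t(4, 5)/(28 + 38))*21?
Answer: 35/22 ≈ 1.5909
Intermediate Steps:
(t(4, 5)/(28 + 38))*21 = (5/(28 + 38))*21 = (5/66)*21 = 35/22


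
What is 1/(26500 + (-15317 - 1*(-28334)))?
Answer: 1/39517 ≈ 2.5306e-5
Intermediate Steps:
1/(26500 + (-15317 - 1*(-28334))) = 1/(26500 + (-15317 + 28334)) = 1/(26500 + 13017) = 1/39517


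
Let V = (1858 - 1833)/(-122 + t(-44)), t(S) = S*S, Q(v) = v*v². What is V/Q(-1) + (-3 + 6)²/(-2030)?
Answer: -16769/920605 ≈ -0.018215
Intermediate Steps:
Q(v) = v³
t(S) = S²
V = 25/1814 (V = (1858 - 1833)/(-122 + (-44)²) = 25/(-122 + 1936) = 25/1814 ≈ 0.013782)
V/Q(-1) + (-3 + 6)²/(-2030) = 25/(1814*((-1)³)) + (-3 + 6)²/(-2030) = (25/1814)/(-1) + 3²*(-1/2030) = (25/1814)*(-1) + 9*(-1/2030) = -25/1814 - 9/2030 = -16769/920605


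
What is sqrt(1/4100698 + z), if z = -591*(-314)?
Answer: sqrt(3120561181762895794)/4100698 ≈ 430.78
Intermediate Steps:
z = 185574
sqrt(1/4100698 + z) = sqrt(1/4100698 + 185574) = sqrt(760982930653/4100698) = sqrt(3120561181762895794)/4100698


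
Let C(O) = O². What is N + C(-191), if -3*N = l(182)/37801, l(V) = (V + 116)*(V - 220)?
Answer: 4137066167/113403 ≈ 36481.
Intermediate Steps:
l(V) = (-220 + V)*(116 + V) (l(V) = (116 + V)*(-220 + V) = (-220 + V)*(116 + V))
N = 11324/113403 (N = -(-25520 + 182² - 104*182)/(3*37801) = -(-25520 + 33124 - 18928)/(3*37801) = -(-11324)/(3*37801) = -⅓*(-11324/37801) = 11324/113403 ≈ 0.099856)
N + C(-191) = 11324/113403 + (-191)² = 11324/113403 + 36481 = 4137066167/113403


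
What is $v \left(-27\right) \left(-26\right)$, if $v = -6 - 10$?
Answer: $-11232$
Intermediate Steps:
$v = -16$
$v \left(-27\right) \left(-26\right) = \left(-16\right) \left(-27\right) \left(-26\right) = 432 \left(-26\right) = -11232$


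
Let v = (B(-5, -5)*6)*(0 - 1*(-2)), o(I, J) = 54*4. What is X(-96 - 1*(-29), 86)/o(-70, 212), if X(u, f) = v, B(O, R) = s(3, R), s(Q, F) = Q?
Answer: ⅙ ≈ 0.16667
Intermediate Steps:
B(O, R) = 3
o(I, J) = 216
v = 36 (v = (3*6)*(0 - 1*(-2)) = 18*(0 + 2) = 18*2 = 36)
X(u, f) = 36
X(-96 - 1*(-29), 86)/o(-70, 212) = 36/216 = 36*(1/216) = ⅙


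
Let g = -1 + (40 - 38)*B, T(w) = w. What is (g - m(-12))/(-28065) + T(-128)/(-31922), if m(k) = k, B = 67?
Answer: -103637/89589093 ≈ -0.0011568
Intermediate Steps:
g = 133 (g = -1 + (40 - 38)*67 = -1 + 2*67 = -1 + 134 = 133)
(g - m(-12))/(-28065) + T(-128)/(-31922) = (133 - 1*(-12))/(-28065) - 128/(-31922) = (133 + 12)*(-1/28065) - 128*(-1/31922) = 145*(-1/28065) + 64/15961 = -29/5613 + 64/15961 = -103637/89589093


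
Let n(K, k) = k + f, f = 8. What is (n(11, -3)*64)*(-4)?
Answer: -1280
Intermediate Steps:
n(K, k) = 8 + k (n(K, k) = k + 8 = 8 + k)
(n(11, -3)*64)*(-4) = ((8 - 3)*64)*(-4) = (5*64)*(-4) = 320*(-4) = -1280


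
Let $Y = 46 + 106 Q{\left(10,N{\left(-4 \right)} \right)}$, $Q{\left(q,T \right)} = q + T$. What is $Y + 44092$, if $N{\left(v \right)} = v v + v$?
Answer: $46470$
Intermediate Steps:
$N{\left(v \right)} = v + v^{2}$ ($N{\left(v \right)} = v^{2} + v = v + v^{2}$)
$Q{\left(q,T \right)} = T + q$
$Y = 2378$ ($Y = 46 + 106 \left(- 4 \left(1 - 4\right) + 10\right) = 46 + 106 \left(\left(-4\right) \left(-3\right) + 10\right) = 46 + 106 \left(12 + 10\right) = 46 + 106 \cdot 22 = 46 + 2332 = 2378$)
$Y + 44092 = 2378 + 44092 = 46470$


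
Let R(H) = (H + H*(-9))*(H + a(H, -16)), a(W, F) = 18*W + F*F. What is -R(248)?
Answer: 9856512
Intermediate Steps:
a(W, F) = F² + 18*W (a(W, F) = 18*W + F² = F² + 18*W)
R(H) = -8*H*(256 + 19*H) (R(H) = (H + H*(-9))*(H + ((-16)² + 18*H)) = (H - 9*H)*(H + (256 + 18*H)) = (-8*H)*(256 + 19*H) = -8*H*(256 + 19*H))
-R(248) = -(-8)*248*(256 + 19*248) = -(-8)*248*(256 + 4712) = -(-8)*248*4968 = -1*(-9856512) = 9856512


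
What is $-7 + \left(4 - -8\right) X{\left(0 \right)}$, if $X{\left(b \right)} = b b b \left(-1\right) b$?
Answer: $-7$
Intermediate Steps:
$X{\left(b \right)} = - b^{4}$ ($X{\left(b \right)} = b b^{2} \left(-1\right) b = b \left(- b^{2}\right) b = - b^{3} b = - b^{4}$)
$-7 + \left(4 - -8\right) X{\left(0 \right)} = -7 + \left(4 - -8\right) \left(- 0^{4}\right) = -7 + \left(4 + 8\right) \left(\left(-1\right) 0\right) = -7 + 12 \cdot 0 = -7 + 0 = -7$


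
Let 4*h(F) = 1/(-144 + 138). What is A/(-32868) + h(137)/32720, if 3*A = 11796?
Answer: -257312819/2150881920 ≈ -0.11963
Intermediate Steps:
A = 3932 (A = (1/3)*11796 = 3932)
h(F) = -1/24 (h(F) = 1/(4*(-144 + 138)) = (1/4)/(-6) = (1/4)*(-1/6) = -1/24)
A/(-32868) + h(137)/32720 = 3932/(-32868) - 1/24/32720 = 3932*(-1/32868) - 1/24*1/32720 = -983/8217 - 1/785280 = -257312819/2150881920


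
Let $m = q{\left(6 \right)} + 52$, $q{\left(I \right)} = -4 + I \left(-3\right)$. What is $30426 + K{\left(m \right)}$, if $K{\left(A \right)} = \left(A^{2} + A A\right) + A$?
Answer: $32256$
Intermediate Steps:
$q{\left(I \right)} = -4 - 3 I$
$m = 30$ ($m = \left(-4 - 18\right) + 52 = -22 + 52 = 30$)
$K{\left(A \right)} = A + 2 A^{2}$ ($K{\left(A \right)} = \left(A^{2} + A^{2}\right) + A = 2 A^{2} + A = A + 2 A^{2}$)
$30426 + K{\left(m \right)} = 30426 + 30 \left(1 + 2 \cdot 30\right) = 30426 + 30 \left(1 + 60\right) = 30426 + 30 \cdot 61 = 30426 + 1830 = 32256$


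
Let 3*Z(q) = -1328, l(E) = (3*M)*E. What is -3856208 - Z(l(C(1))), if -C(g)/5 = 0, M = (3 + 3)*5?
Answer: -11567296/3 ≈ -3.8558e+6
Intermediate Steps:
M = 30 (M = 6*5 = 30)
C(g) = 0 (C(g) = -5*0 = 0)
l(E) = 90*E (l(E) = (3*30)*E = 90*E)
Z(q) = -1328/3 (Z(q) = (1/3)*(-1328) = -1328/3)
-3856208 - Z(l(C(1))) = -3856208 - 1*(-1328/3) = -3856208 + 1328/3 = -11567296/3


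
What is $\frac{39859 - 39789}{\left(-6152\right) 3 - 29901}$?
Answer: $- \frac{70}{48357} \approx -0.0014476$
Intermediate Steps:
$\frac{39859 - 39789}{\left(-6152\right) 3 - 29901} = \frac{70}{-18456 - 29901} = \frac{70}{-48357} = 70 \left(- \frac{1}{48357}\right) = - \frac{70}{48357}$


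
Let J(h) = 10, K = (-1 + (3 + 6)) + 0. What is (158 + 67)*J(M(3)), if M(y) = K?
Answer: 2250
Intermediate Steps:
K = 8 (K = (-1 + 9) + 0 = 8 + 0 = 8)
M(y) = 8
(158 + 67)*J(M(3)) = (158 + 67)*10 = 225*10 = 2250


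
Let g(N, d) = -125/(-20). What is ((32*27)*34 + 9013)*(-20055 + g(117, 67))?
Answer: -3078605855/4 ≈ -7.6965e+8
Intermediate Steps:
g(N, d) = 25/4 (g(N, d) = -125*(-1/20) = 25/4)
((32*27)*34 + 9013)*(-20055 + g(117, 67)) = ((32*27)*34 + 9013)*(-20055 + 25/4) = (864*34 + 9013)*(-80195/4) = (29376 + 9013)*(-80195/4) = 38389*(-80195/4) = -3078605855/4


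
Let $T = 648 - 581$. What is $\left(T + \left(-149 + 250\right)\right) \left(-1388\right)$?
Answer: $-233184$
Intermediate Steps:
$T = 67$ ($T = 648 - 581 = 67$)
$\left(T + \left(-149 + 250\right)\right) \left(-1388\right) = \left(67 + \left(-149 + 250\right)\right) \left(-1388\right) = \left(67 + 101\right) \left(-1388\right) = 168 \left(-1388\right) = -233184$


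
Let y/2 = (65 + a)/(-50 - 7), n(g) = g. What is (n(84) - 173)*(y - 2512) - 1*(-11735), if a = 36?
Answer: 13430249/57 ≈ 2.3562e+5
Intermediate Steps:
y = -202/57 (y = 2*((65 + 36)/(-50 - 7)) = 2*(101/(-57)) = 2*(101*(-1/57)) = 2*(-101/57) = -202/57 ≈ -3.5439)
(n(84) - 173)*(y - 2512) - 1*(-11735) = (84 - 173)*(-202/57 - 2512) - 1*(-11735) = -89*(-143386/57) + 11735 = 12761354/57 + 11735 = 13430249/57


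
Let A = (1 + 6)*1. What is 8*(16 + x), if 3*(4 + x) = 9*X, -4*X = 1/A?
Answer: 666/7 ≈ 95.143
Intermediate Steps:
A = 7 (A = 7*1 = 7)
X = -1/28 (X = -¼/7 = -¼*⅐ = -1/28 ≈ -0.035714)
x = -115/28 (x = -4 + (9*(-1/28))/3 = -4 + (⅓)*(-9/28) = -4 - 3/28 = -115/28 ≈ -4.1071)
8*(16 + x) = 8*(16 - 115/28) = 8*(333/28) = 666/7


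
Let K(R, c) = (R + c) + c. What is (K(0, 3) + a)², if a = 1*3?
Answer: 81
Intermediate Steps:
K(R, c) = R + 2*c
a = 3
(K(0, 3) + a)² = ((0 + 2*3) + 3)² = ((0 + 6) + 3)² = (6 + 3)² = 9² = 81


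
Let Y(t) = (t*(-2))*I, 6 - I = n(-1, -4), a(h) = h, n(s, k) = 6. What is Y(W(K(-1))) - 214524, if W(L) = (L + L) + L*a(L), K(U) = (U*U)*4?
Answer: -214524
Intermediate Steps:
I = 0 (I = 6 - 1*6 = 6 - 6 = 0)
K(U) = 4*U² (K(U) = U²*4 = 4*U²)
W(L) = L² + 2*L (W(L) = (L + L) + L*L = 2*L + L² = L² + 2*L)
Y(t) = 0 (Y(t) = (t*(-2))*0 = -2*t*0 = 0)
Y(W(K(-1))) - 214524 = 0 - 214524 = -214524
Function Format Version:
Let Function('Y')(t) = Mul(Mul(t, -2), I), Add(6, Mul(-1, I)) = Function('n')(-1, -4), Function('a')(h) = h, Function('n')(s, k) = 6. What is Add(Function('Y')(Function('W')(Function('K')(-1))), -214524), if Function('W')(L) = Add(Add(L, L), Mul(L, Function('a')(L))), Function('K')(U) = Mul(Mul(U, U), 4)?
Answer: -214524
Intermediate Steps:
I = 0 (I = Add(6, Mul(-1, 6)) = Add(6, -6) = 0)
Function('K')(U) = Mul(4, Pow(U, 2)) (Function('K')(U) = Mul(Pow(U, 2), 4) = Mul(4, Pow(U, 2)))
Function('W')(L) = Add(Pow(L, 2), Mul(2, L)) (Function('W')(L) = Add(Add(L, L), Mul(L, L)) = Add(Mul(2, L), Pow(L, 2)) = Add(Pow(L, 2), Mul(2, L)))
Function('Y')(t) = 0 (Function('Y')(t) = Mul(Mul(t, -2), 0) = Mul(Mul(-2, t), 0) = 0)
Add(Function('Y')(Function('W')(Function('K')(-1))), -214524) = Add(0, -214524) = -214524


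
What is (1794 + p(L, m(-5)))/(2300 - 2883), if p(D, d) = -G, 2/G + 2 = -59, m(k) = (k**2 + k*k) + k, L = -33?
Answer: -109436/35563 ≈ -3.0772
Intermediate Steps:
m(k) = k + 2*k**2 (m(k) = (k**2 + k**2) + k = 2*k**2 + k = k + 2*k**2)
G = -2/61 (G = 2/(-2 - 59) = 2/(-61) = 2*(-1/61) = -2/61 ≈ -0.032787)
p(D, d) = 2/61 (p(D, d) = -1*(-2/61) = 2/61)
(1794 + p(L, m(-5)))/(2300 - 2883) = (1794 + 2/61)/(2300 - 2883) = (109436/61)/(-583) = (109436/61)*(-1/583) = -109436/35563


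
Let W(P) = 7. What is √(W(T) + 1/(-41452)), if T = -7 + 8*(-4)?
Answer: 311*√31089/20726 ≈ 2.6457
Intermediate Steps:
T = -39 (T = -7 - 32 = -39)
√(W(T) + 1/(-41452)) = √(7 + 1/(-41452)) = √(7 - 1/41452) = √(290163/41452) = 311*√31089/20726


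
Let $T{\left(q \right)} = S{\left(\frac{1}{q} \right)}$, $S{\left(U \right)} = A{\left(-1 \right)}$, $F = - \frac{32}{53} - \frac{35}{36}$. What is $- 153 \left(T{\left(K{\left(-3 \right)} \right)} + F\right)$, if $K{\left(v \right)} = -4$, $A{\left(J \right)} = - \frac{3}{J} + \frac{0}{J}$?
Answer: $- \frac{46189}{212} \approx -217.87$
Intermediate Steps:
$F = - \frac{3007}{1908}$ ($F = \left(-32\right) \frac{1}{53} - \frac{35}{36} = - \frac{32}{53} - \frac{35}{36} = - \frac{3007}{1908} \approx -1.576$)
$A{\left(J \right)} = - \frac{3}{J}$ ($A{\left(J \right)} = - \frac{3}{J} + 0 = - \frac{3}{J}$)
$S{\left(U \right)} = 3$ ($S{\left(U \right)} = - \frac{3}{-1} = \left(-3\right) \left(-1\right) = 3$)
$T{\left(q \right)} = 3$
$- 153 \left(T{\left(K{\left(-3 \right)} \right)} + F\right) = - 153 \left(3 - \frac{3007}{1908}\right) = \left(-153\right) \frac{2717}{1908} = - \frac{46189}{212}$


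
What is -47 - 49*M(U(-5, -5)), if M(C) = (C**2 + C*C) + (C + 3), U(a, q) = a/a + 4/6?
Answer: -4931/9 ≈ -547.89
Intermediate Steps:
U(a, q) = 5/3 (U(a, q) = 1 + 4*(1/6) = 1 + 2/3 = 5/3)
M(C) = 3 + C + 2*C**2 (M(C) = (C**2 + C**2) + (3 + C) = 2*C**2 + (3 + C) = 3 + C + 2*C**2)
-47 - 49*M(U(-5, -5)) = -47 - 49*(3 + 5/3 + 2*(5/3)**2) = -47 - 49*(3 + 5/3 + 2*(25/9)) = -47 - 49*(3 + 5/3 + 50/9) = -47 - 49*92/9 = -47 - 4508/9 = -4931/9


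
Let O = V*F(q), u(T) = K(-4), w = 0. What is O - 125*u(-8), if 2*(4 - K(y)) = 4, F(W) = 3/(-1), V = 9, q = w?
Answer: -277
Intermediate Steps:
q = 0
F(W) = -3 (F(W) = 3*(-1) = -3)
K(y) = 2 (K(y) = 4 - ½*4 = 4 - 2 = 2)
u(T) = 2
O = -27 (O = 9*(-3) = -27)
O - 125*u(-8) = -27 - 125*2 = -27 - 250 = -277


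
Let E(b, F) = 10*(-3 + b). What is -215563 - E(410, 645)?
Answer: -219633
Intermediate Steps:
E(b, F) = -30 + 10*b
-215563 - E(410, 645) = -215563 - (-30 + 10*410) = -215563 - (-30 + 4100) = -215563 - 1*4070 = -215563 - 4070 = -219633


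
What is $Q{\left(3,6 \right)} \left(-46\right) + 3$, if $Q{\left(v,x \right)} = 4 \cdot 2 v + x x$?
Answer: $-2757$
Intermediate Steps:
$Q{\left(v,x \right)} = x^{2} + 8 v$ ($Q{\left(v,x \right)} = 8 v + x^{2} = x^{2} + 8 v$)
$Q{\left(3,6 \right)} \left(-46\right) + 3 = \left(6^{2} + 8 \cdot 3\right) \left(-46\right) + 3 = \left(36 + 24\right) \left(-46\right) + 3 = 60 \left(-46\right) + 3 = -2760 + 3 = -2757$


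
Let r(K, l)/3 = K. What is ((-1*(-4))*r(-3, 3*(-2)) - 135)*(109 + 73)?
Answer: -31122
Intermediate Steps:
r(K, l) = 3*K
((-1*(-4))*r(-3, 3*(-2)) - 135)*(109 + 73) = ((-1*(-4))*(3*(-3)) - 135)*(109 + 73) = (4*(-9) - 135)*182 = (-36 - 135)*182 = -171*182 = -31122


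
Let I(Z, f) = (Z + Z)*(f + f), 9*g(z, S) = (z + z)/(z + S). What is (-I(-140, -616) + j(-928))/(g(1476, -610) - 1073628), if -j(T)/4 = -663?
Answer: 37054841/116220190 ≈ 0.31883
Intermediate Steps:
g(z, S) = 2*z/(9*(S + z)) (g(z, S) = ((z + z)/(z + S))/9 = ((2*z)/(S + z))/9 = (2*z/(S + z))/9 = 2*z/(9*(S + z)))
I(Z, f) = 4*Z*f (I(Z, f) = (2*Z)*(2*f) = 4*Z*f)
j(T) = 2652 (j(T) = -4*(-663) = 2652)
(-I(-140, -616) + j(-928))/(g(1476, -610) - 1073628) = (-4*(-140)*(-616) + 2652)/((2/9)*1476/(-610 + 1476) - 1073628) = (-1*344960 + 2652)/((2/9)*1476/866 - 1073628) = (-344960 + 2652)/((2/9)*1476*(1/866) - 1073628) = -342308/(164/433 - 1073628) = -342308/(-464880760/433) = -342308*(-433/464880760) = 37054841/116220190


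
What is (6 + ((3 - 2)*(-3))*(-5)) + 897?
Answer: 918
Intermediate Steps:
(6 + ((3 - 2)*(-3))*(-5)) + 897 = (6 + (1*(-3))*(-5)) + 897 = (6 - 3*(-5)) + 897 = (6 + 15) + 897 = 21 + 897 = 918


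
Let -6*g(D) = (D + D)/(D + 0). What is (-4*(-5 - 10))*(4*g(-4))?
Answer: -80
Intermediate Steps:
g(D) = -⅓ (g(D) = -(D + D)/(6*(D + 0)) = -2*D/(6*D) = -⅙*2 = -⅓)
(-4*(-5 - 10))*(4*g(-4)) = (-4*(-5 - 10))*(4*(-⅓)) = -4*(-15)*(-4/3) = 60*(-4/3) = -80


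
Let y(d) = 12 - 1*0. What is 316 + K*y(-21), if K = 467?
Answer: 5920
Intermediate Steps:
y(d) = 12 (y(d) = 12 + 0 = 12)
316 + K*y(-21) = 316 + 467*12 = 316 + 5604 = 5920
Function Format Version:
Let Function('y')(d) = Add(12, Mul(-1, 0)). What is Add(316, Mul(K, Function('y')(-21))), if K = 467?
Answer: 5920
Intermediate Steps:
Function('y')(d) = 12 (Function('y')(d) = Add(12, 0) = 12)
Add(316, Mul(K, Function('y')(-21))) = Add(316, Mul(467, 12)) = Add(316, 5604) = 5920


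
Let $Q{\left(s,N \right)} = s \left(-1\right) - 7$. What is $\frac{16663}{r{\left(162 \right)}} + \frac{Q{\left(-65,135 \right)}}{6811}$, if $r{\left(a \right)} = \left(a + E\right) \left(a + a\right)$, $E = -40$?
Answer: $\frac{115784317}{269225208} \approx 0.43007$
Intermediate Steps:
$Q{\left(s,N \right)} = -7 - s$ ($Q{\left(s,N \right)} = - s - 7 = -7 - s$)
$r{\left(a \right)} = 2 a \left(-40 + a\right)$ ($r{\left(a \right)} = \left(a - 40\right) \left(a + a\right) = \left(-40 + a\right) 2 a = 2 a \left(-40 + a\right)$)
$\frac{16663}{r{\left(162 \right)}} + \frac{Q{\left(-65,135 \right)}}{6811} = \frac{16663}{2 \cdot 162 \left(-40 + 162\right)} + \frac{-7 - -65}{6811} = \frac{16663}{2 \cdot 162 \cdot 122} + \left(-7 + 65\right) \frac{1}{6811} = \frac{16663}{39528} + 58 \cdot \frac{1}{6811} = 16663 \cdot \frac{1}{39528} + \frac{58}{6811} = \frac{16663}{39528} + \frac{58}{6811} = \frac{115784317}{269225208}$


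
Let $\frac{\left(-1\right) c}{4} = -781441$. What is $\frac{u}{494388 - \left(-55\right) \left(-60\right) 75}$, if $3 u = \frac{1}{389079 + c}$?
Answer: $\frac{1}{2603317675752} \approx 3.8413 \cdot 10^{-13}$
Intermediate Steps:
$c = 3125764$ ($c = \left(-4\right) \left(-781441\right) = 3125764$)
$u = \frac{1}{10544529}$ ($u = \frac{1}{3 \left(389079 + 3125764\right)} = \frac{1}{3 \cdot 3514843} = \frac{1}{3} \cdot \frac{1}{3514843} = \frac{1}{10544529} \approx 9.4836 \cdot 10^{-8}$)
$\frac{u}{494388 - \left(-55\right) \left(-60\right) 75} = \frac{1}{10544529 \left(494388 - \left(-55\right) \left(-60\right) 75\right)} = \frac{1}{10544529 \left(494388 - 3300 \cdot 75\right)} = \frac{1}{10544529 \left(494388 - 247500\right)} = \frac{1}{10544529 \cdot 246888} = \frac{1}{10544529} \cdot \frac{1}{246888} = \frac{1}{2603317675752}$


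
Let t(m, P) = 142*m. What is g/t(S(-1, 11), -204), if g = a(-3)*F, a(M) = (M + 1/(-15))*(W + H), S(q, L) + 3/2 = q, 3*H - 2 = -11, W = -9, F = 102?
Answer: -18768/1775 ≈ -10.574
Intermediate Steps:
H = -3 (H = ⅔ + (⅓)*(-11) = ⅔ - 11/3 = -3)
S(q, L) = -3/2 + q
a(M) = ⅘ - 12*M (a(M) = (M + 1/(-15))*(-9 - 3) = (M - 1/15)*(-12) = (-1/15 + M)*(-12) = ⅘ - 12*M)
g = 18768/5 (g = (⅘ - 12*(-3))*102 = (⅘ + 36)*102 = (184/5)*102 = 18768/5 ≈ 3753.6)
g/t(S(-1, 11), -204) = 18768/(5*((142*(-3/2 - 1)))) = 18768/(5*((142*(-5/2)))) = (18768/5)/(-355) = (18768/5)*(-1/355) = -18768/1775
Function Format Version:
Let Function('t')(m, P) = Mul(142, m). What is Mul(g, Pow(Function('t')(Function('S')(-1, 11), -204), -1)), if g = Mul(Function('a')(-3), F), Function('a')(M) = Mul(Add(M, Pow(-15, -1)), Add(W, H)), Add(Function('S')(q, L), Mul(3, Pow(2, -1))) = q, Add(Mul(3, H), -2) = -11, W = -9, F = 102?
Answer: Rational(-18768, 1775) ≈ -10.574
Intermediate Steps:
H = -3 (H = Add(Rational(2, 3), Mul(Rational(1, 3), -11)) = Add(Rational(2, 3), Rational(-11, 3)) = -3)
Function('S')(q, L) = Add(Rational(-3, 2), q)
Function('a')(M) = Add(Rational(4, 5), Mul(-12, M)) (Function('a')(M) = Mul(Add(M, Pow(-15, -1)), Add(-9, -3)) = Mul(Add(M, Rational(-1, 15)), -12) = Mul(Add(Rational(-1, 15), M), -12) = Add(Rational(4, 5), Mul(-12, M)))
g = Rational(18768, 5) (g = Mul(Add(Rational(4, 5), Mul(-12, -3)), 102) = Mul(Add(Rational(4, 5), 36), 102) = Mul(Rational(184, 5), 102) = Rational(18768, 5) ≈ 3753.6)
Mul(g, Pow(Function('t')(Function('S')(-1, 11), -204), -1)) = Mul(Rational(18768, 5), Pow(Mul(142, Add(Rational(-3, 2), -1)), -1)) = Mul(Rational(18768, 5), Pow(Mul(142, Rational(-5, 2)), -1)) = Mul(Rational(18768, 5), Pow(-355, -1)) = Mul(Rational(18768, 5), Rational(-1, 355)) = Rational(-18768, 1775)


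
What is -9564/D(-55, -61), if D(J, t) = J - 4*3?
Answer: 9564/67 ≈ 142.75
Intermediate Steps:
D(J, t) = -12 + J (D(J, t) = J - 12 = -12 + J)
-9564/D(-55, -61) = -9564/(-12 - 55) = -9564/(-67) = -9564*(-1/67) = 9564/67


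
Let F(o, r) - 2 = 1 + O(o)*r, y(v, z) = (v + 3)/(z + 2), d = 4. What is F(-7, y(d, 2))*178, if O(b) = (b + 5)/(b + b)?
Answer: 1157/2 ≈ 578.50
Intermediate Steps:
O(b) = (5 + b)/(2*b) (O(b) = (5 + b)/((2*b)) = (5 + b)*(1/(2*b)) = (5 + b)/(2*b))
y(v, z) = (3 + v)/(2 + z)
F(o, r) = 3 + r*(5 + o)/(2*o) (F(o, r) = 2 + (1 + ((5 + o)/(2*o))*r) = 2 + (1 + r*(5 + o)/(2*o)) = 3 + r*(5 + o)/(2*o))
F(-7, y(d, 2))*178 = ((½)*(6*(-7) + ((3 + 4)/(2 + 2))*(5 - 7))/(-7))*178 = ((½)*(-⅐)*(-42 + (7/4)*(-2)))*178 = ((½)*(-⅐)*(-42 - 7/2))*178 = ((½)*(-⅐)*(-91/2))*178 = (13/4)*178 = 1157/2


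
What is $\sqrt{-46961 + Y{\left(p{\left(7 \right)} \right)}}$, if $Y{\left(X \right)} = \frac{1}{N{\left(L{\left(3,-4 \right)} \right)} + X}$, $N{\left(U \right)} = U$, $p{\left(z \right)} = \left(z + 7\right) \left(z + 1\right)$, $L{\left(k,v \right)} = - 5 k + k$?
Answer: $\frac{i \sqrt{4696099}}{10} \approx 216.7 i$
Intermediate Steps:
$L{\left(k,v \right)} = - 4 k$
$p{\left(z \right)} = \left(1 + z\right) \left(7 + z\right)$ ($p{\left(z \right)} = \left(7 + z\right) \left(1 + z\right) = \left(1 + z\right) \left(7 + z\right)$)
$Y{\left(X \right)} = \frac{1}{-12 + X}$ ($Y{\left(X \right)} = \frac{1}{\left(-4\right) 3 + X} = \frac{1}{-12 + X}$)
$\sqrt{-46961 + Y{\left(p{\left(7 \right)} \right)}} = \sqrt{-46961 + \frac{1}{-12 + \left(7 + 7^{2} + 8 \cdot 7\right)}} = \sqrt{-46961 + \frac{1}{-12 + \left(7 + 49 + 56\right)}} = \sqrt{-46961 + \frac{1}{-12 + 112}} = \sqrt{-46961 + \frac{1}{100}} = \sqrt{- \frac{4696099}{100}} = \frac{i \sqrt{4696099}}{10}$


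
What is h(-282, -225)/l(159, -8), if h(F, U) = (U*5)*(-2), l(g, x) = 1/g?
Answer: 357750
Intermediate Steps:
h(F, U) = -10*U (h(F, U) = (5*U)*(-2) = -10*U)
h(-282, -225)/l(159, -8) = (-10*(-225))/(1/159) = 2250/(1/159) = 2250*159 = 357750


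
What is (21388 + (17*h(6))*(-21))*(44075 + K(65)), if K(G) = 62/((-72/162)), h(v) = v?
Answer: 845582633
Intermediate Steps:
K(G) = -279/2 (K(G) = 62/((-72*1/162)) = 62/(-4/9) = 62*(-9/4) = -279/2)
(21388 + (17*h(6))*(-21))*(44075 + K(65)) = (21388 + (17*6)*(-21))*(44075 - 279/2) = (21388 + 102*(-21))*(87871/2) = (21388 - 2142)*(87871/2) = 19246*(87871/2) = 845582633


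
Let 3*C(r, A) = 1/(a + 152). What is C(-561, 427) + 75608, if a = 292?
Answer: 100709857/1332 ≈ 75608.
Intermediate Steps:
C(r, A) = 1/1332 (C(r, A) = 1/(3*(292 + 152)) = (⅓)/444 = (⅓)*(1/444) = 1/1332)
C(-561, 427) + 75608 = 1/1332 + 75608 = 100709857/1332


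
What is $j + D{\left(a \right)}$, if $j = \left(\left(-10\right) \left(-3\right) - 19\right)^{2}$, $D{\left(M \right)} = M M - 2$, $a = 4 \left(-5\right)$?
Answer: $519$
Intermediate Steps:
$a = -20$
$D{\left(M \right)} = -2 + M^{2}$ ($D{\left(M \right)} = M^{2} - 2 = -2 + M^{2}$)
$j = 121$ ($j = \left(30 - 19\right)^{2} = 11^{2} = 121$)
$j + D{\left(a \right)} = 121 - \left(2 - \left(-20\right)^{2}\right) = 121 + \left(-2 + 400\right) = 121 + 398 = 519$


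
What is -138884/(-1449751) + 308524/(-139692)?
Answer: -106970498449/50629654173 ≈ -2.1128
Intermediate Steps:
-138884/(-1449751) + 308524/(-139692) = -138884*(-1/1449751) + 308524*(-1/139692) = 138884/1449751 - 77131/34923 = -106970498449/50629654173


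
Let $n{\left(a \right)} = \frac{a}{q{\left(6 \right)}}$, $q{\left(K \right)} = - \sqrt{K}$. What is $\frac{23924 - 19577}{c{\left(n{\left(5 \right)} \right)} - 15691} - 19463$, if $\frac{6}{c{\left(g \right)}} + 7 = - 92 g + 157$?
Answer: $- \frac{22941927262069637}{1178728906699} - \frac{1499715 \sqrt{6}}{2357457813398} \approx -19463.0$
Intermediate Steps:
$n{\left(a \right)} = - \frac{a \sqrt{6}}{6}$ ($n{\left(a \right)} = \frac{a}{\left(-1\right) \sqrt{6}} = a \left(- \frac{\sqrt{6}}{6}\right) = - \frac{a \sqrt{6}}{6}$)
$c{\left(g \right)} = \frac{6}{150 - 92 g}$ ($c{\left(g \right)} = \frac{6}{-7 - \left(-157 + 92 g\right)} = \frac{6}{150 - 92 g}$)
$\frac{23924 - 19577}{c{\left(n{\left(5 \right)} \right)} - 15691} - 19463 = \frac{23924 - 19577}{- \frac{3}{-75 + 46 \left(\left(- \frac{1}{6}\right) 5 \sqrt{6}\right)} - 15691} - 19463 = \frac{4347}{- \frac{3}{-75 + 46 \left(- \frac{5 \sqrt{6}}{6}\right)} - 15691} - 19463 = \frac{4347}{- \frac{3}{-75 - \frac{115 \sqrt{6}}{3}} - 15691} - 19463 = \frac{4347}{-15691 - \frac{3}{-75 - \frac{115 \sqrt{6}}{3}}} - 19463 = -19463 + \frac{4347}{-15691 - \frac{3}{-75 - \frac{115 \sqrt{6}}{3}}}$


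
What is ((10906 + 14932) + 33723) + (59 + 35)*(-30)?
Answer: 56741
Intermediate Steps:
((10906 + 14932) + 33723) + (59 + 35)*(-30) = (25838 + 33723) + 94*(-30) = 59561 - 2820 = 56741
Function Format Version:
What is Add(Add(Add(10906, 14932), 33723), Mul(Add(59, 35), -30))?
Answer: 56741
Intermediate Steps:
Add(Add(Add(10906, 14932), 33723), Mul(Add(59, 35), -30)) = Add(Add(25838, 33723), Mul(94, -30)) = Add(59561, -2820) = 56741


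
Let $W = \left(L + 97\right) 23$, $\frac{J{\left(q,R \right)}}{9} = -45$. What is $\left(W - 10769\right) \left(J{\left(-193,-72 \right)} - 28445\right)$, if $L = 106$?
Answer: $175985000$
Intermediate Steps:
$J{\left(q,R \right)} = -405$ ($J{\left(q,R \right)} = 9 \left(-45\right) = -405$)
$W = 4669$ ($W = \left(106 + 97\right) 23 = 203 \cdot 23 = 4669$)
$\left(W - 10769\right) \left(J{\left(-193,-72 \right)} - 28445\right) = \left(4669 - 10769\right) \left(-405 - 28445\right) = \left(-6100\right) \left(-28850\right) = 175985000$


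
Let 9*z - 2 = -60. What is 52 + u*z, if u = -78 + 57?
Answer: 562/3 ≈ 187.33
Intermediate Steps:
u = -21
z = -58/9 (z = 2/9 + (⅑)*(-60) = 2/9 - 20/3 = -58/9 ≈ -6.4444)
52 + u*z = 52 - 21*(-58/9) = 52 + 406/3 = 562/3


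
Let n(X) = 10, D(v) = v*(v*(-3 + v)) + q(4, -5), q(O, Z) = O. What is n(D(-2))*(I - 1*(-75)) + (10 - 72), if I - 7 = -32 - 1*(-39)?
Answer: 828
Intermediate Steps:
I = 14 (I = 7 + (-32 - 1*(-39)) = 7 + (-32 + 39) = 7 + 7 = 14)
D(v) = 4 + v²*(-3 + v) (D(v) = v*(v*(-3 + v)) + 4 = v²*(-3 + v) + 4 = 4 + v²*(-3 + v))
n(D(-2))*(I - 1*(-75)) + (10 - 72) = 10*(14 - 1*(-75)) + (10 - 72) = 10*(14 + 75) - 62 = 10*89 - 62 = 890 - 62 = 828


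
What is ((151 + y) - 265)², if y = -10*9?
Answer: 41616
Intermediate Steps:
y = -90
((151 + y) - 265)² = ((151 - 90) - 265)² = (61 - 265)² = (-204)² = 41616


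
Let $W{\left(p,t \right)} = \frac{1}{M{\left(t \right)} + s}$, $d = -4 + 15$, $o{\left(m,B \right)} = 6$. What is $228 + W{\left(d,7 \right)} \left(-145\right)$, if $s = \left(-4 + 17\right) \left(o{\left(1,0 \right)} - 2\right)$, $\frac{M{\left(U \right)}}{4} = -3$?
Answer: $\frac{1795}{8} \approx 224.38$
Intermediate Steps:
$M{\left(U \right)} = -12$ ($M{\left(U \right)} = 4 \left(-3\right) = -12$)
$d = 11$
$s = 52$ ($s = \left(-4 + 17\right) \left(6 - 2\right) = 13 \cdot 4 = 52$)
$W{\left(p,t \right)} = \frac{1}{40}$ ($W{\left(p,t \right)} = \frac{1}{-12 + 52} = \frac{1}{40}$)
$228 + W{\left(d,7 \right)} \left(-145\right) = 228 + \frac{1}{40} \left(-145\right) = 228 - \frac{29}{8} = \frac{1795}{8}$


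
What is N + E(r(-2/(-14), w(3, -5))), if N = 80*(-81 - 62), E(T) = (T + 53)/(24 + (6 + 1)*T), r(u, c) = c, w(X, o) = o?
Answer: -125888/11 ≈ -11444.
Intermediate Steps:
E(T) = (53 + T)/(24 + 7*T)
N = -11440 (N = 80*(-143) = -11440)
N + E(r(-2/(-14), w(3, -5))) = -11440 + (53 - 5)/(24 + 7*(-5)) = -11440 + 48/(24 - 35) = -11440 + 48/(-11) = -11440 - 1/11*48 = -11440 - 48/11 = -125888/11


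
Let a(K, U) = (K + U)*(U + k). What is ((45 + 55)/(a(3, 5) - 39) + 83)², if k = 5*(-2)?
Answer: 41692849/6241 ≈ 6680.5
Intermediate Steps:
k = -10
a(K, U) = (-10 + U)*(K + U) (a(K, U) = (K + U)*(U - 10) = (K + U)*(-10 + U) = (-10 + U)*(K + U))
((45 + 55)/(a(3, 5) - 39) + 83)² = ((45 + 55)/((5² - 10*3 - 10*5 + 3*5) - 39) + 83)² = (100/((25 - 30 - 50 + 15) - 39) + 83)² = (100/(-40 - 39) + 83)² = (100/(-79) + 83)² = (100*(-1/79) + 83)² = (-100/79 + 83)² = (6457/79)² = 41692849/6241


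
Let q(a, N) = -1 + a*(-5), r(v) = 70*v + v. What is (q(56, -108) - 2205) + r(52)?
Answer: 1206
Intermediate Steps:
r(v) = 71*v
q(a, N) = -1 - 5*a
(q(56, -108) - 2205) + r(52) = ((-1 - 5*56) - 2205) + 71*52 = ((-1 - 280) - 2205) + 3692 = (-281 - 2205) + 3692 = -2486 + 3692 = 1206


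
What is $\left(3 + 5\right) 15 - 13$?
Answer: $107$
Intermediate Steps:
$\left(3 + 5\right) 15 - 13 = 8 \cdot 15 - 13 = 120 - 13 = 107$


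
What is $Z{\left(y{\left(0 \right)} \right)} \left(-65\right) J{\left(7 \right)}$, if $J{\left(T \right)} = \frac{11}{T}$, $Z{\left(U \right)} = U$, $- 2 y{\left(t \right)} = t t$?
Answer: $0$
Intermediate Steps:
$y{\left(t \right)} = - \frac{t^{2}}{2}$ ($y{\left(t \right)} = - \frac{t t}{2} = - \frac{t^{2}}{2}$)
$Z{\left(y{\left(0 \right)} \right)} \left(-65\right) J{\left(7 \right)} = - \frac{0^{2}}{2} \left(-65\right) \frac{11}{7} = \left(- \frac{1}{2}\right) 0 \left(-65\right) 11 \cdot \frac{1}{7} = 0 \left(-65\right) \frac{11}{7} = 0 \cdot \frac{11}{7} = 0$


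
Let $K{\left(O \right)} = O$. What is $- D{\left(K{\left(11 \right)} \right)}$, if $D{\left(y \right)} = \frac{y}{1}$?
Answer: $-11$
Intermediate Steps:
$D{\left(y \right)} = y$ ($D{\left(y \right)} = y 1 = y$)
$- D{\left(K{\left(11 \right)} \right)} = \left(-1\right) 11 = -11$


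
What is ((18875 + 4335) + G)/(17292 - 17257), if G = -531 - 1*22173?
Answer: 506/35 ≈ 14.457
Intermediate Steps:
G = -22704 (G = -531 - 22173 = -22704)
((18875 + 4335) + G)/(17292 - 17257) = ((18875 + 4335) - 22704)/(17292 - 17257) = (23210 - 22704)/35 = 506*(1/35) = 506/35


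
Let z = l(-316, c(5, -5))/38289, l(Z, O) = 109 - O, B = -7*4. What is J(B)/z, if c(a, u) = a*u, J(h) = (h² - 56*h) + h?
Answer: 44491818/67 ≈ 6.6406e+5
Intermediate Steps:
B = -28
J(h) = h² - 55*h
z = 134/38289 (z = (109 - 5*(-5))/38289 = (109 - 1*(-25))*(1/38289) = (109 + 25)*(1/38289) = 134*(1/38289) = 134/38289 ≈ 0.0034997)
J(B)/z = (-28*(-55 - 28))/(134/38289) = -28*(-83)*(38289/134) = 2324*(38289/134) = 44491818/67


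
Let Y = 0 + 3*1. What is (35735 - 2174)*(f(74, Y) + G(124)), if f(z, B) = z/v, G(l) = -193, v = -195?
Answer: -421850583/65 ≈ -6.4900e+6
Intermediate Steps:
Y = 3 (Y = 0 + 3 = 3)
f(z, B) = -z/195 (f(z, B) = z/(-195) = z*(-1/195) = -z/195)
(35735 - 2174)*(f(74, Y) + G(124)) = (35735 - 2174)*(-1/195*74 - 193) = 33561*(-74/195 - 193) = 33561*(-37709/195) = -421850583/65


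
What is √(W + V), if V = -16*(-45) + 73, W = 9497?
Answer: 7*√210 ≈ 101.44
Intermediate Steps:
V = 793 (V = 720 + 73 = 793)
√(W + V) = √(9497 + 793) = √10290 = 7*√210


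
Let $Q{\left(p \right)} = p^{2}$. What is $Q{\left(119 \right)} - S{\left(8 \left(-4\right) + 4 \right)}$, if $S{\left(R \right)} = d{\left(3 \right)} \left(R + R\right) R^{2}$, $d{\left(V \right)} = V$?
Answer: $145873$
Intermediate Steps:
$S{\left(R \right)} = 6 R^{3}$ ($S{\left(R \right)} = 3 \left(R + R\right) R^{2} = 3 \cdot 2 R R^{2} = 6 R R^{2} = 6 R^{3}$)
$Q{\left(119 \right)} - S{\left(8 \left(-4\right) + 4 \right)} = 119^{2} - 6 \left(8 \left(-4\right) + 4\right)^{3} = 14161 - 6 \left(-32 + 4\right)^{3} = 14161 - 6 \left(-28\right)^{3} = 14161 - 6 \left(-21952\right) = 14161 - -131712 = 14161 + 131712 = 145873$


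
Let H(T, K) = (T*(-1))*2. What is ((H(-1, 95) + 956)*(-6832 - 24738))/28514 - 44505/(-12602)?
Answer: -189933314275/179666714 ≈ -1057.1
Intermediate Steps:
H(T, K) = -2*T (H(T, K) = -T*2 = -2*T)
((H(-1, 95) + 956)*(-6832 - 24738))/28514 - 44505/(-12602) = ((-2*(-1) + 956)*(-6832 - 24738))/28514 - 44505/(-12602) = ((2 + 956)*(-31570))*(1/28514) - 44505*(-1/12602) = (958*(-31570))*(1/28514) + 44505/12602 = -30244060*1/28514 + 44505/12602 = -15122030/14257 + 44505/12602 = -189933314275/179666714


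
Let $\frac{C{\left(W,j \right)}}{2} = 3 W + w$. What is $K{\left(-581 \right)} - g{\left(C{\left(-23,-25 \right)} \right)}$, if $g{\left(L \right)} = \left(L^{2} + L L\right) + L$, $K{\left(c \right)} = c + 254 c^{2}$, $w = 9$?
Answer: $85711233$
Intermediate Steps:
$C{\left(W,j \right)} = 18 + 6 W$ ($C{\left(W,j \right)} = 2 \left(3 W + 9\right) = 2 \left(9 + 3 W\right) = 18 + 6 W$)
$g{\left(L \right)} = L + 2 L^{2}$ ($g{\left(L \right)} = \left(L^{2} + L^{2}\right) + L = 2 L^{2} + L = L + 2 L^{2}$)
$K{\left(-581 \right)} - g{\left(C{\left(-23,-25 \right)} \right)} = - 581 \left(1 + 254 \left(-581\right)\right) - \left(18 + 6 \left(-23\right)\right) \left(1 + 2 \left(18 + 6 \left(-23\right)\right)\right) = - 581 \left(1 - 147574\right) - \left(18 - 138\right) \left(1 + 2 \left(18 - 138\right)\right) = \left(-581\right) \left(-147573\right) - - 120 \left(1 + 2 \left(-120\right)\right) = 85739913 - - 120 \left(1 - 240\right) = 85739913 - \left(-120\right) \left(-239\right) = 85739913 - 28680 = 85711233$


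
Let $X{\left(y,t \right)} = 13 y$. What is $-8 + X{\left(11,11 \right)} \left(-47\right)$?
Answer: $-6729$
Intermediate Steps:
$-8 + X{\left(11,11 \right)} \left(-47\right) = -8 + 13 \cdot 11 \left(-47\right) = -8 + 143 \left(-47\right) = -8 - 6721 = -6729$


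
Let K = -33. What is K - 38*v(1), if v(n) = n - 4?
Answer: 81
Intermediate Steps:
v(n) = -4 + n
K - 38*v(1) = -33 - 38*(-4 + 1) = -33 - 38*(-3) = -33 + 114 = 81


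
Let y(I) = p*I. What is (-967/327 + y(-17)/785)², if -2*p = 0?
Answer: 935089/106929 ≈ 8.7449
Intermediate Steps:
p = 0 (p = -½*0 = 0)
y(I) = 0 (y(I) = 0*I = 0)
(-967/327 + y(-17)/785)² = (-967/327 + 0/785)² = (-967*1/327 + 0*(1/785))² = (-967/327 + 0)² = (-967/327)² = 935089/106929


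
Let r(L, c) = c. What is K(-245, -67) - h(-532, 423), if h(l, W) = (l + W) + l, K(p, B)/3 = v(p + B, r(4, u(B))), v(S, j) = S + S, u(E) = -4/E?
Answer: -1231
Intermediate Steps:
v(S, j) = 2*S
K(p, B) = 6*B + 6*p (K(p, B) = 3*(2*(p + B)) = 3*(2*(B + p)) = 3*(2*B + 2*p) = 6*B + 6*p)
h(l, W) = W + 2*l (h(l, W) = (W + l) + l = W + 2*l)
K(-245, -67) - h(-532, 423) = (6*(-67) + 6*(-245)) - (423 + 2*(-532)) = (-402 - 1470) - (423 - 1064) = -1872 - 1*(-641) = -1872 + 641 = -1231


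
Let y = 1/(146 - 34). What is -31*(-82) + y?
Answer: 284705/112 ≈ 2542.0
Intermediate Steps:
y = 1/112 ≈ 0.0089286
-31*(-82) + y = -31*(-82) + 1/112 = 2542 + 1/112 = 284705/112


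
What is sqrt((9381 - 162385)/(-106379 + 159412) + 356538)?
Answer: 5*sqrt(40110187437310)/53033 ≈ 597.11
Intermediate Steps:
sqrt((9381 - 162385)/(-106379 + 159412) + 356538) = sqrt(-153004/53033 + 356538) = sqrt(18908126750/53033) = 5*sqrt(40110187437310)/53033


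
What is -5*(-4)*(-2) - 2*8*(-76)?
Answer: 1176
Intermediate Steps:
-5*(-4)*(-2) - 2*8*(-76) = 20*(-2) - 16*(-76) = -40 + 1216 = 1176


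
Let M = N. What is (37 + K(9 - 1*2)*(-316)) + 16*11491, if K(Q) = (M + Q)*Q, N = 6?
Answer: 155137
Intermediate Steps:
M = 6
K(Q) = Q*(6 + Q) (K(Q) = (6 + Q)*Q = Q*(6 + Q))
(37 + K(9 - 1*2)*(-316)) + 16*11491 = (37 + ((9 - 1*2)*(6 + (9 - 1*2)))*(-316)) + 16*11491 = (37 + ((9 - 2)*(6 + (9 - 2)))*(-316)) + 183856 = (37 + (7*(6 + 7))*(-316)) + 183856 = (37 + (7*13)*(-316)) + 183856 = (37 + 91*(-316)) + 183856 = (37 - 28756) + 183856 = -28719 + 183856 = 155137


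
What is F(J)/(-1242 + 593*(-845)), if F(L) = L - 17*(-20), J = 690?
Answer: -1030/502327 ≈ -0.0020505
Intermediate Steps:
F(L) = 340 + L (F(L) = L + 340 = 340 + L)
F(J)/(-1242 + 593*(-845)) = (340 + 690)/(-1242 + 593*(-845)) = 1030/(-1242 - 501085) = 1030/(-502327) = 1030*(-1/502327) = -1030/502327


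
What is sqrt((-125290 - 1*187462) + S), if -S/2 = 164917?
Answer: 7*I*sqrt(13114) ≈ 801.61*I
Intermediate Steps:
S = -329834 (S = -2*164917 = -329834)
sqrt((-125290 - 1*187462) + S) = sqrt((-125290 - 1*187462) - 329834) = sqrt((-125290 - 187462) - 329834) = sqrt(-312752 - 329834) = sqrt(-642586) = 7*I*sqrt(13114)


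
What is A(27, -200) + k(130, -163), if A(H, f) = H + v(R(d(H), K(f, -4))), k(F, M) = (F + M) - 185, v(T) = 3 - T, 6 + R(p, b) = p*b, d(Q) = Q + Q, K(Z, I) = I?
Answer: 34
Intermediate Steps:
d(Q) = 2*Q
R(p, b) = -6 + b*p (R(p, b) = -6 + p*b = -6 + b*p)
k(F, M) = -185 + F + M
A(H, f) = 9 + 9*H (A(H, f) = H + (3 - (-6 - 8*H)) = H + (3 + (6 + 8*H)) = H + (9 + 8*H) = 9 + 9*H)
A(27, -200) + k(130, -163) = (9 + 9*27) + (-185 + 130 - 163) = (9 + 243) - 218 = 252 - 218 = 34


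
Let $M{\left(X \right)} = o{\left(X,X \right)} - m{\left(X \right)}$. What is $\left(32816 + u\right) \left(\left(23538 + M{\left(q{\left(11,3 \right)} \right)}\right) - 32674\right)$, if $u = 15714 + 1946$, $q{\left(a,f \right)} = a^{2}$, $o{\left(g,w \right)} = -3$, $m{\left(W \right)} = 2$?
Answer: $-461401116$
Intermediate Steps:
$M{\left(X \right)} = -5$ ($M{\left(X \right)} = -3 - 2 = -5$)
$u = 17660$
$\left(32816 + u\right) \left(\left(23538 + M{\left(q{\left(11,3 \right)} \right)}\right) - 32674\right) = \left(32816 + 17660\right) \left(\left(23538 - 5\right) - 32674\right) = 50476 \left(23533 - 32674\right) = 50476 \left(-9141\right) = -461401116$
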